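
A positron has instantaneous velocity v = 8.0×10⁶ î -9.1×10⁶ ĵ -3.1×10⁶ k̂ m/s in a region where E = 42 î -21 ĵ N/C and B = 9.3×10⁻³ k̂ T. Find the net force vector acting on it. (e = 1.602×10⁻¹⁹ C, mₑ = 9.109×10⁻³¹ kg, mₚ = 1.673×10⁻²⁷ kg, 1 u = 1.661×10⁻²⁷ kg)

v×B = (-8.46×10⁴, -7.44×10⁴, 0) N/C.
E + v×B = (-8.46×10⁴, -7.44×10⁴, 0) N/C.
F = q(E + v×B) = (1.602×10⁻¹⁹ C)·(-8.46×10⁴, -7.44×10⁴, 0) = (-1.36×10⁻¹⁴, -1.19×10⁻¹⁴, 0) N.

F ≈ (-1.36×10⁻¹⁴, -1.19×10⁻¹⁴, 0) N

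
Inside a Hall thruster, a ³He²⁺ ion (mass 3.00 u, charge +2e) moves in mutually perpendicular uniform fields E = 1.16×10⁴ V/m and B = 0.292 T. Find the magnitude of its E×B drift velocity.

v_d ≈ 3.97×10⁴ m/s

The E×B drift speed is v_d = E/B.
v_d = 1.16×10⁴/0.292 = 3.97×10⁴ m/s.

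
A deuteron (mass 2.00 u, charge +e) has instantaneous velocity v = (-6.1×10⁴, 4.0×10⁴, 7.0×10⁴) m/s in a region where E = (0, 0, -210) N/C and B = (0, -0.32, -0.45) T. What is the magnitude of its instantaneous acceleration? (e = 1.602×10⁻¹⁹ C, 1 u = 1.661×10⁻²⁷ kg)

v×B = (4400, -2.74×10⁴, 1.95×10⁴) N/C.
E + v×B = (4400, -2.74×10⁴, 1.93×10⁴) N/C.
F = q(E + v×B) = (1.602×10⁻¹⁹ C)·(4400, -2.74×10⁴, 1.93×10⁴) = (7.05×10⁻¹⁶, -4.40×10⁻¹⁵, 3.09×10⁻¹⁵) N.
|a| = |F|/m = 5.423×10⁻¹⁵/3.322×10⁻²⁷ ≈ 1.63×10¹² m/s².

|a| ≈ 1.63×10¹² m/s²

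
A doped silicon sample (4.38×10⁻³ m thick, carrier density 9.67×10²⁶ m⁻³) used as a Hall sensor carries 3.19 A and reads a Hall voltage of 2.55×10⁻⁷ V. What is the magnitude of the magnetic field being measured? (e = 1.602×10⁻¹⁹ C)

From V_H = IB/(n e t), B = V_H n e t / I.
B = (2.55×10⁻⁷)(9.67×10²⁶)(1.602×10⁻¹⁹)(4.38×10⁻³)/3.19 ≈ 0.0542 T.

B ≈ 0.0542 T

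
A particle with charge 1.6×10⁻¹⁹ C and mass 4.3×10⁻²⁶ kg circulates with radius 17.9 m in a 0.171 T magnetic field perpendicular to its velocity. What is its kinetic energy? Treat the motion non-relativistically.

v = |q|Br/m, then KE = ½mv² = (qBr)²/(2m).
v = (1.6×10⁻¹⁹)(0.171)(17.9)/4.3×10⁻²⁶ ≈ 1.139×10⁷ m/s.
KE = ½(4.3×10⁻²⁶)(1.139×10⁷)² ≈ 2.79×10⁻¹² J.

KE ≈ 2.79×10⁻¹² J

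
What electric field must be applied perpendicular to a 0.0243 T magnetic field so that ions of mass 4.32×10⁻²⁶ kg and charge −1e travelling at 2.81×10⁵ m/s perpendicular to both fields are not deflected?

E = 6830 V/m

For straight-line motion qE = qvB, so E = vB.
E = 2.81×10⁵ × 0.0243 = 6830 V/m.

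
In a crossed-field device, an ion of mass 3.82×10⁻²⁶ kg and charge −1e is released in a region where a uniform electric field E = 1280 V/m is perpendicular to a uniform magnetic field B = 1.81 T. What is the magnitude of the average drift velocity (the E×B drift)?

v_d ≈ 707 m/s

In crossed fields the guiding centre drifts at v_d = |E×B|/B² = E/B, independent of charge and mass.
v_d = 1280/1.81 = 707 m/s.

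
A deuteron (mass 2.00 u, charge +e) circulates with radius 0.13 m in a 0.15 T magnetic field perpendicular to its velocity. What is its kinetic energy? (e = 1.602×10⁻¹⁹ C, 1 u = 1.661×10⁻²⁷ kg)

v = |q|Br/m, then KE = ½mv² = (qBr)²/(2m).
v = (1.602×10⁻¹⁹)(0.15)(0.13)/3.322×10⁻²⁷ ≈ 9.404×10⁵ m/s.
KE = ½(3.322×10⁻²⁷)(9.404×10⁵)² ≈ 1.5×10⁻¹⁵ J.

KE ≈ 1.5×10⁻¹⁵ J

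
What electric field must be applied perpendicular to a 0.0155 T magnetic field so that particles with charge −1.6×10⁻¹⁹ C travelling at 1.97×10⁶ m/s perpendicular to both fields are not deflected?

E = 3.05×10⁴ V/m

For straight-line motion qE = qvB, so E = vB.
E = 1.97×10⁶ × 0.0155 = 3.05×10⁴ V/m.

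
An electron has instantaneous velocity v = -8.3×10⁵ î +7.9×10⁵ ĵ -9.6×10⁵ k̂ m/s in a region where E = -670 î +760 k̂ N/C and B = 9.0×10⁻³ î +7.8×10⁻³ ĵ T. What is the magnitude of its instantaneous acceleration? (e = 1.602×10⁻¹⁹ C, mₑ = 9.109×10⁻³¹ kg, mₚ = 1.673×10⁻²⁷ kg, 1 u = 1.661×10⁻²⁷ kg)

v×B = (7490, -8640, -1.36×10⁴) N/C.
E + v×B = (6820, -8640, -1.28×10⁴) N/C.
F = q(E + v×B) = (−1.602×10⁻¹⁹ C)·(6820, -8640, -1.28×10⁴) = (-1.09×10⁻¹⁵, 1.38×10⁻¹⁵, 2.05×10⁻¹⁵) N.
|a| = |F|/m = 2.707×10⁻¹⁵/9.109×10⁻³¹ ≈ 2.97×10¹⁵ m/s².

|a| ≈ 2.97×10¹⁵ m/s²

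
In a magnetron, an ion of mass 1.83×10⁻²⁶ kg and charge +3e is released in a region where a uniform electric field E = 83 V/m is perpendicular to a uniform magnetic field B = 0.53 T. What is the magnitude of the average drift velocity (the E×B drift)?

v_d ≈ 160 m/s

In crossed fields the guiding centre drifts at v_d = |E×B|/B² = E/B, independent of charge and mass.
v_d = 83/0.53 = 160 m/s.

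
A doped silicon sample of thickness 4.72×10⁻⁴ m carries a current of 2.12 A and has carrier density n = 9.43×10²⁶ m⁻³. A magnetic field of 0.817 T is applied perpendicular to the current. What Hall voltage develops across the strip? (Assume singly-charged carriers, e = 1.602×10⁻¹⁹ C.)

V_H ≈ 2.43×10⁻⁵ V

V_H = IB/(n e t).
V_H = (2.12)(0.817)/((9.43×10²⁶)(1.602×10⁻¹⁹)(4.72×10⁻⁴)) ≈ 2.43×10⁻⁵ V.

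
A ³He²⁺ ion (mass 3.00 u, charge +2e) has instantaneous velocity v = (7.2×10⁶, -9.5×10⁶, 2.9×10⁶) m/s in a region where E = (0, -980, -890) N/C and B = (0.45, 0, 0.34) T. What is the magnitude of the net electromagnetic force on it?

|F| ≈ 1.76×10⁻¹² N

v×B = (-3.23×10⁶, -1.14×10⁶, 4.28×10⁶) N/C.
E + v×B = (-3.23×10⁶, -1.14×10⁶, 4.27×10⁶) N/C.
F = q(E + v×B) = (3.204×10⁻¹⁹ C)·(-3.23×10⁶, -1.14×10⁶, 4.27×10⁶) = (-1.03×10⁻¹², -3.67×10⁻¹³, 1.37×10⁻¹²) N.
|F| = 1.76×10⁻¹² N.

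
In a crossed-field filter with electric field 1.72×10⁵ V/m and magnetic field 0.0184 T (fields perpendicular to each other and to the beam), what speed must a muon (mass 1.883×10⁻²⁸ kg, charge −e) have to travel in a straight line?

v = 9.35×10⁶ m/s

Straight-line motion ⇒ electric and magnetic forces cancel, so E = vB.
v = E/B = 1.72×10⁵/0.0184 = 9.35×10⁶ m/s.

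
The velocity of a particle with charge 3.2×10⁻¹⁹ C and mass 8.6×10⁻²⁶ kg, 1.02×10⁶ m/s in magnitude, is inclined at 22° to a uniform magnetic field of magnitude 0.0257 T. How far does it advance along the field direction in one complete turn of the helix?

v∥ = v cosθ = 1.02×10⁶·cos22° ≈ 9.457×10⁵ m/s.
T = 2πm/(|q|B) = 2π(8.6×10⁻²⁶)/((3.2×10⁻¹⁹)(0.0257)) ≈ 6.570×10⁻⁵ s.
pitch = v∥ T = (9.457×10⁵)(6.570×10⁻⁵) ≈ 62.1 m.

p ≈ 62.1 m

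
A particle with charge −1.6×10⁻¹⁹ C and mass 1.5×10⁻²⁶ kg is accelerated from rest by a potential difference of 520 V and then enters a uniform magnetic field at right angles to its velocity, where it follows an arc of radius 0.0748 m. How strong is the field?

v = √(2|q|V/m) = √(2·1.6×10⁻¹⁹·520/1.5×10⁻²⁶) ≈ 1.053×10⁵ m/s.
B = mv/(|q|r) = (1.5×10⁻²⁶)(1.053×10⁵)/((1.6×10⁻¹⁹)(0.0748)) ≈ 0.132 T.

B ≈ 0.132 T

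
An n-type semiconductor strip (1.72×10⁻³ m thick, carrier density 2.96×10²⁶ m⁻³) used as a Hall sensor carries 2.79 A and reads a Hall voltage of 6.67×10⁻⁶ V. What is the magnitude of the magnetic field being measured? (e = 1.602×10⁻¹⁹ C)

B ≈ 0.195 T

From V_H = IB/(n e t), B = V_H n e t / I.
B = (6.67×10⁻⁶)(2.96×10²⁶)(1.602×10⁻¹⁹)(1.72×10⁻³)/2.79 ≈ 0.195 T.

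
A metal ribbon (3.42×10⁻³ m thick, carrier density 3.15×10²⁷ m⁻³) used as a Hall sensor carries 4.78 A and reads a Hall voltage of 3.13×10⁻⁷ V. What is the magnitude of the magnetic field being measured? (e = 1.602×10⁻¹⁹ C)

From V_H = IB/(n e t), B = V_H n e t / I.
B = (3.13×10⁻⁷)(3.15×10²⁷)(1.602×10⁻¹⁹)(3.42×10⁻³)/4.78 ≈ 0.113 T.

B ≈ 0.113 T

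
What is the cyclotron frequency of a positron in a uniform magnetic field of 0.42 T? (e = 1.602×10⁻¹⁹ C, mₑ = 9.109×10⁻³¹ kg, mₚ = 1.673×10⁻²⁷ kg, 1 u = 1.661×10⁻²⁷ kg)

f = |q|B/(2πm).
f = (1.602×10⁻¹⁹)(0.42)/(2π·9.109×10⁻³¹) ≈ 1.2×10¹⁰ Hz.

f ≈ 1.2×10¹⁰ Hz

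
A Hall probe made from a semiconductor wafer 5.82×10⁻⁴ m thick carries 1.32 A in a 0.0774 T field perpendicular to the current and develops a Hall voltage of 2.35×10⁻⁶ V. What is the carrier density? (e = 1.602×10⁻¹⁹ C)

n ≈ 4.66×10²⁶ m⁻³

From V_H = IB/(n e t), n = IB/(V_H e t).
n = (1.32)(0.0774)/((2.35×10⁻⁶)(1.602×10⁻¹⁹)(5.82×10⁻⁴)) ≈ 4.66×10²⁶ m⁻³.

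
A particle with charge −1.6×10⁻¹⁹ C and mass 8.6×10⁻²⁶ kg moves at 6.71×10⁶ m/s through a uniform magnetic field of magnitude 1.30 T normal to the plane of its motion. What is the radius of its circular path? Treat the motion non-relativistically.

r ≈ 2.77 m

The magnetic force provides the centripetal force: |q|vB = mv²/r.
r = mv/(|q|B) = (8.6×10⁻²⁶)(6.71×10⁶)/((1.6×10⁻¹⁹)(1.30)) ≈ 2.77 m.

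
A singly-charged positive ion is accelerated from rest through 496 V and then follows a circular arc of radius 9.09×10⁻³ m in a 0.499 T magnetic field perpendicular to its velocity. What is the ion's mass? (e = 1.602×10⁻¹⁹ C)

m ≈ 3.32×10⁻²⁷ kg

Combine |q|V = ½mv² and r = mv/(|q|B): eliminate v to get m = qB²r²/(2V).
m = (1.602×10⁻¹⁹)(0.499)²(9.09×10⁻³)²/(2·496) ≈ 3.32×10⁻²⁷ kg.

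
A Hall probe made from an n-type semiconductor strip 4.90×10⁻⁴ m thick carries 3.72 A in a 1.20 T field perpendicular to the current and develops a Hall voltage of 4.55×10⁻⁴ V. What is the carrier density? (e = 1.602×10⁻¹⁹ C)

From V_H = IB/(n e t), n = IB/(V_H e t).
n = (3.72)(1.20)/((4.55×10⁻⁴)(1.602×10⁻¹⁹)(4.90×10⁻⁴)) ≈ 1.25×10²⁶ m⁻³.

n ≈ 1.25×10²⁶ m⁻³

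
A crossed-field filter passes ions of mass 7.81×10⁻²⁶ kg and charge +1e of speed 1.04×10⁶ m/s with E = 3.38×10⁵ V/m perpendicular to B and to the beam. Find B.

B = 0.325 T

Balance of forces in the selector: qE = qvB ⇒ B = E/v.
B = 3.38×10⁵/1.04×10⁶ = 0.325 T.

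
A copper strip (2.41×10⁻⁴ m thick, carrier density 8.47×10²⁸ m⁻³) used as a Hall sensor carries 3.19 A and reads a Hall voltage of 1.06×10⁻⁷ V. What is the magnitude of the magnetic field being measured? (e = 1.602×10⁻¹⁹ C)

B ≈ 0.109 T

From V_H = IB/(n e t), B = V_H n e t / I.
B = (1.06×10⁻⁷)(8.47×10²⁸)(1.602×10⁻¹⁹)(2.41×10⁻⁴)/3.19 ≈ 0.109 T.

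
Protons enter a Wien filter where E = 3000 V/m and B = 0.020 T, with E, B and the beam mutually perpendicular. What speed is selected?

v = 1.5×10⁵ m/s

Zero net Lorentz force requires |qE| = |q v×B|, i.e. E = vB.
v = E/B = 3000/0.020 = 1.5×10⁵ m/s.
The result is independent of the particle's charge and mass.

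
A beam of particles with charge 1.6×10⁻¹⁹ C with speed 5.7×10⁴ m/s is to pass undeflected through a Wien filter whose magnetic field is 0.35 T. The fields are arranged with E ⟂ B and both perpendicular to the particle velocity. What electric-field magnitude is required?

E = 2.0×10⁴ V/m

For straight-line motion qE = qvB, so E = vB.
E = 5.7×10⁴ × 0.35 = 2.0×10⁴ V/m.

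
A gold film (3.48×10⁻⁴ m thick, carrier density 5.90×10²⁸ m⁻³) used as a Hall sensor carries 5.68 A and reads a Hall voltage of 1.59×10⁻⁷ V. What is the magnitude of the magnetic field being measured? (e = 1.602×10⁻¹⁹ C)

From V_H = IB/(n e t), B = V_H n e t / I.
B = (1.59×10⁻⁷)(5.90×10²⁸)(1.602×10⁻¹⁹)(3.48×10⁻⁴)/5.68 ≈ 0.0921 T.

B ≈ 0.0921 T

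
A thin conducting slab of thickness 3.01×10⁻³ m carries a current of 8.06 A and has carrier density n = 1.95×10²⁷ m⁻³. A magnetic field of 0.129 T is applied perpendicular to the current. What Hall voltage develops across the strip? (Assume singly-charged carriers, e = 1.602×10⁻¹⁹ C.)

V_H ≈ 1.11×10⁻⁶ V

V_H = IB/(n e t).
V_H = (8.06)(0.129)/((1.95×10²⁷)(1.602×10⁻¹⁹)(3.01×10⁻³)) ≈ 1.11×10⁻⁶ V.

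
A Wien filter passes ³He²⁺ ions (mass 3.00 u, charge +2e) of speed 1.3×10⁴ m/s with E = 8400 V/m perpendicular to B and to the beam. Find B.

B = 0.65 T

Balance of forces in the selector: qE = qvB ⇒ B = E/v.
B = 8400/1.3×10⁴ = 0.65 T.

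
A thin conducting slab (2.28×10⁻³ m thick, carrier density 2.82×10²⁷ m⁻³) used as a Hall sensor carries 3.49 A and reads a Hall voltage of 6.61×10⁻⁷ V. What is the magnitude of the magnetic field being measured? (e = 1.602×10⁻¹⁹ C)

B ≈ 0.195 T

From V_H = IB/(n e t), B = V_H n e t / I.
B = (6.61×10⁻⁷)(2.82×10²⁷)(1.602×10⁻¹⁹)(2.28×10⁻³)/3.49 ≈ 0.195 T.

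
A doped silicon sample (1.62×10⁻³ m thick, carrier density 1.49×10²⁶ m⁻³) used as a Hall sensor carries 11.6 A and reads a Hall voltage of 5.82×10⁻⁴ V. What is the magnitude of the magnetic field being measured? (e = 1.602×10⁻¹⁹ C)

B ≈ 1.94 T

From V_H = IB/(n e t), B = V_H n e t / I.
B = (5.82×10⁻⁴)(1.49×10²⁶)(1.602×10⁻¹⁹)(1.62×10⁻³)/11.6 ≈ 1.94 T.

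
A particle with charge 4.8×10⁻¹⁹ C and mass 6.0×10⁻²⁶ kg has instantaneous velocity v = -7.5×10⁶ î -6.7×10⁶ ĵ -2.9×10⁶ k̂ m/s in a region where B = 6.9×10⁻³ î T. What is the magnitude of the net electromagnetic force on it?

|F| ≈ 2.42×10⁻¹⁴ N

v×B = (0, -2.00×10⁴, 4.62×10⁴) N/C.
F = q v×B = (4.8×10⁻¹⁹ C)·(0, -2.00×10⁴, 4.62×10⁴) = (0, -9.60×10⁻¹⁵, 2.22×10⁻¹⁴) N.
|F| = 2.42×10⁻¹⁴ N.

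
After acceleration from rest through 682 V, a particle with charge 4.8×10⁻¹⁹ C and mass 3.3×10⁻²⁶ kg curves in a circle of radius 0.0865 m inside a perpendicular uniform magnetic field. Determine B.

B ≈ 0.112 T

v = √(2|q|V/m) = √(2·4.8×10⁻¹⁹·682/3.3×10⁻²⁶) ≈ 1.409×10⁵ m/s.
B = mv/(|q|r) = (3.3×10⁻²⁶)(1.409×10⁵)/((4.8×10⁻¹⁹)(0.0865)) ≈ 0.112 T.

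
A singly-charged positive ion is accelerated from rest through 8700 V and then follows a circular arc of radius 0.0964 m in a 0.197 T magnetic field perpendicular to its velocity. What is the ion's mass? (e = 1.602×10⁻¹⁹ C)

Combine |q|V = ½mv² and r = mv/(|q|B): eliminate v to get m = qB²r²/(2V).
m = (1.602×10⁻¹⁹)(0.197)²(0.0964)²/(2·8700) ≈ 3.32×10⁻²⁷ kg.

m ≈ 3.32×10⁻²⁷ kg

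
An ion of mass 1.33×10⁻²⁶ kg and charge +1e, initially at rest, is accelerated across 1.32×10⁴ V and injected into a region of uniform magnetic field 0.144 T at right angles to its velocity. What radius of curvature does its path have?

r ≈ 0.325 m

Acceleration: |q|V = ½mv² ⇒ v = √(2|q|V/m) = √(2·1.602×10⁻¹⁹·1.32×10⁴/1.33×10⁻²⁶) ≈ 5.639×10⁵ m/s.
In the field: r = mv/(|q|B) = (1.33×10⁻²⁶)(5.639×10⁵)/((1.602×10⁻¹⁹)(0.144)) ≈ 0.325 m.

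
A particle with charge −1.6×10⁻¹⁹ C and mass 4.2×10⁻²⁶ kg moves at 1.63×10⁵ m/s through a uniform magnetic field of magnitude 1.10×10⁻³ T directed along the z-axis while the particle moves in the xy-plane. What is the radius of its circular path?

r ≈ 38.9 m

The magnetic force provides the centripetal force: |q|vB = mv²/r.
r = mv/(|q|B) = (4.2×10⁻²⁶)(1.63×10⁵)/((1.6×10⁻¹⁹)(1.10×10⁻³)) ≈ 38.9 m.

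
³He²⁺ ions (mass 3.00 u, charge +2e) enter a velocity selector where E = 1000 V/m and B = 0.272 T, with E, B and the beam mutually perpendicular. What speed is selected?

v = 3680 m/s

Straight-line motion ⇒ electric and magnetic forces cancel, so E = vB.
v = E/B = 1000/0.272 = 3680 m/s.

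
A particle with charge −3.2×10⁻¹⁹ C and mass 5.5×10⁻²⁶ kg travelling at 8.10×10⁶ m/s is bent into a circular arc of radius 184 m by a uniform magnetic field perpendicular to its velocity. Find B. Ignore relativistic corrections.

B ≈ 7.57×10⁻³ T

From |q|vB = mv²/r, B = mv/(|q|r).
B = (5.5×10⁻²⁶)(8.10×10⁶)/((3.2×10⁻¹⁹)(184)) ≈ 7.57×10⁻³ T.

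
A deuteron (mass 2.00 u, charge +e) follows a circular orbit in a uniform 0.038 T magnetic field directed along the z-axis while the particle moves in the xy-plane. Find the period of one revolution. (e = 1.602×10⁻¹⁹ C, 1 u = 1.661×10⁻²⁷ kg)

T ≈ 3.4×10⁻⁶ s

The cyclotron period depends only on m, q, B: T = 2πm/(|q|B).
T = 2π(3.322×10⁻²⁷)/((1.602×10⁻¹⁹)(0.038)) ≈ 3.4×10⁻⁶ s.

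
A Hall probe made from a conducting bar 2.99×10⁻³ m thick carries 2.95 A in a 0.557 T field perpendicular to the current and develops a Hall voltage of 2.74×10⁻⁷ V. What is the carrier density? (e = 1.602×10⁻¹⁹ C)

n ≈ 1.25×10²⁸ m⁻³

From V_H = IB/(n e t), n = IB/(V_H e t).
n = (2.95)(0.557)/((2.74×10⁻⁷)(1.602×10⁻¹⁹)(2.99×10⁻³)) ≈ 1.25×10²⁸ m⁻³.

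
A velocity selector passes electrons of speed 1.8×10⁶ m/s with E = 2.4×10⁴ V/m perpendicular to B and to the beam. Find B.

B = 0.013 T

Balance of forces in the selector: qE = qvB ⇒ B = E/v.
B = 2.4×10⁴/1.8×10⁶ = 0.013 T.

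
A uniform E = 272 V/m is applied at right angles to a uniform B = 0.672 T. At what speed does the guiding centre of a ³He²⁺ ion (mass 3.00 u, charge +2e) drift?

The steady drift has the magnetic force balancing the electric force, so v_d = E/B.
v_d = 272/0.672 = 405 m/s.

v_d ≈ 405 m/s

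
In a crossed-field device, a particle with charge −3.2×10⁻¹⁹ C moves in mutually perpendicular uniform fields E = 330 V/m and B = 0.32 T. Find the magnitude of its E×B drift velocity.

v_d ≈ 1000 m/s

The steady drift has the magnetic force balancing the electric force, so v_d = E/B.
v_d = 330/0.32 = 1000 m/s.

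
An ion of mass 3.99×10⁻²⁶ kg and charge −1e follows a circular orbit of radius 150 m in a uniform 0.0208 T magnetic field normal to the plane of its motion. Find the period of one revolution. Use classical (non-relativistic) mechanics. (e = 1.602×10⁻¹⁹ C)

The cyclotron period depends only on m, q, B: T = 2πm/(|q|B).
T = 2π(3.99×10⁻²⁶)/((1.602×10⁻¹⁹)(0.0208)) ≈ 7.52×10⁻⁵ s.

T ≈ 7.52×10⁻⁵ s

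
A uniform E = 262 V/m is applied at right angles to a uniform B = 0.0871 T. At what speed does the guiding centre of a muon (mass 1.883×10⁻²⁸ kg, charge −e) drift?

v_d ≈ 3010 m/s

The E×B drift speed is v_d = E/B.
v_d = 262/0.0871 = 3010 m/s.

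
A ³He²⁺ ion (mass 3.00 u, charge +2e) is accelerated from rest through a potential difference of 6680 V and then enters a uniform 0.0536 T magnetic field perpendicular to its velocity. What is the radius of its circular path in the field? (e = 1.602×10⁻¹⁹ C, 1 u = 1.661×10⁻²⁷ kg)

r ≈ 0.269 m

Acceleration: |q|V = ½mv² ⇒ v = √(2|q|V/m) = √(2·3.204×10⁻¹⁹·6680/4.983×10⁻²⁷) ≈ 9.268×10⁵ m/s.
In the field: r = mv/(|q|B) = (4.983×10⁻²⁷)(9.268×10⁵)/((3.204×10⁻¹⁹)(0.0536)) ≈ 0.269 m.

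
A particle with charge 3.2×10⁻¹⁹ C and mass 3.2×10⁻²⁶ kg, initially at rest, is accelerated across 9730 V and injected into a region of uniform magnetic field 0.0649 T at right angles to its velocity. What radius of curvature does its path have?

r ≈ 0.680 m

Acceleration: |q|V = ½mv² ⇒ v = √(2|q|V/m) = √(2·3.2×10⁻¹⁹·9730/3.2×10⁻²⁶) ≈ 4.411×10⁵ m/s.
In the field: r = mv/(|q|B) = (3.2×10⁻²⁶)(4.411×10⁵)/((3.2×10⁻¹⁹)(0.0649)) ≈ 0.680 m.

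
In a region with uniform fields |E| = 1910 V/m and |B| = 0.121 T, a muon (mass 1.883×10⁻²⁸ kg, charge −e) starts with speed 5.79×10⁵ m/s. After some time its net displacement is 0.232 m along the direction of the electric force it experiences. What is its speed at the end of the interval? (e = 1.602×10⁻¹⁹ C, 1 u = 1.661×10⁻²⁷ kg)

v_f ≈ 1.04×10⁶ m/s

B does no work; ΔKE = |q|E d.
½mv_f² = ½mv₀² + |q|Ed = ½(1.883×10⁻²⁸)(5.79×10⁵)² + (1.602×10⁻¹⁹)(1910)(0.232) ≈ 3.156×10⁻¹⁷ J + 7.099×10⁻¹⁷ J ≈ 1.026×10⁻¹⁶ J.
v_f = √(2·1.026×10⁻¹⁶/1.883×10⁻²⁸) ≈ 1.04×10⁶ m/s.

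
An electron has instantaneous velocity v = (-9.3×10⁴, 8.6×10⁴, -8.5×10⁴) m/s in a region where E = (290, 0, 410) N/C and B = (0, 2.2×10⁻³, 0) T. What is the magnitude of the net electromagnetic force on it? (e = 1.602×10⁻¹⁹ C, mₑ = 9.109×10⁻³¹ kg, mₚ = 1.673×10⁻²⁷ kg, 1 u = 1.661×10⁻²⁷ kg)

|F| ≈ 8.32×10⁻¹⁷ N

v×B = (187, 0, -205) N/C.
E + v×B = (477, 0, 205) N/C.
F = q(E + v×B) = (−1.602×10⁻¹⁹ C)·(477, 0, 205) = (-7.64×10⁻¹⁷, 0, -3.29×10⁻¹⁷) N.
|F| = 8.32×10⁻¹⁷ N.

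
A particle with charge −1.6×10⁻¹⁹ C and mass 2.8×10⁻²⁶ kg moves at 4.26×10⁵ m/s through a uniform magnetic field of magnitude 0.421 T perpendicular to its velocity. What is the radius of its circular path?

The magnetic force provides the centripetal force: |q|vB = mv²/r.
r = mv/(|q|B) = (2.8×10⁻²⁶)(4.26×10⁵)/((1.6×10⁻¹⁹)(0.421)) ≈ 0.177 m.

r ≈ 0.177 m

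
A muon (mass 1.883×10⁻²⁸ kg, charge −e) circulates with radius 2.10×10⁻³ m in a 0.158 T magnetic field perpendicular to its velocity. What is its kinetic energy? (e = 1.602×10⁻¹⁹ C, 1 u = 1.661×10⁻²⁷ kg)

KE ≈ 46.8 eV

v = |q|Br/m, then KE = ½mv² = (qBr)²/(2m).
v = (1.602×10⁻¹⁹)(0.158)(2.10×10⁻³)/1.883×10⁻²⁸ ≈ 2.823×10⁵ m/s.
KE = ½(1.883×10⁻²⁸)(2.823×10⁵)² ≈ 7.50×10⁻¹⁸ J = 46.8 eV.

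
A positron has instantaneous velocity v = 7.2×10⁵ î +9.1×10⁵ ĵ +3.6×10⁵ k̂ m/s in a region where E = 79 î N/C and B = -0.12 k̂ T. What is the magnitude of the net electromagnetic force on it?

|F| ≈ 2.23×10⁻¹⁴ N

v×B = (-1.09×10⁵, 8.64×10⁴, 0) N/C.
E + v×B = (-1.09×10⁵, 8.64×10⁴, 0) N/C.
F = q(E + v×B) = (1.602×10⁻¹⁹ C)·(-1.09×10⁵, 8.64×10⁴, 0) = (-1.75×10⁻¹⁴, 1.38×10⁻¹⁴, 0) N.
|F| = 2.23×10⁻¹⁴ N.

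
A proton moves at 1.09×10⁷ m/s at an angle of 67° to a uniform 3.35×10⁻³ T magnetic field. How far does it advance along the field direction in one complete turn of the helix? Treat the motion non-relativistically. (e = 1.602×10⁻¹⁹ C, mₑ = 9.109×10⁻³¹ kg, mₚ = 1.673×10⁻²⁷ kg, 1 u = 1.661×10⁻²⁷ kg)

v∥ = v cosθ = 1.09×10⁷·cos67° ≈ 4.259×10⁶ m/s.
T = 2πm/(|q|B) = 2π(1.673×10⁻²⁷)/((1.602×10⁻¹⁹)(3.35×10⁻³)) ≈ 1.959×10⁻⁵ s.
pitch = v∥ T = (4.259×10⁶)(1.959×10⁻⁵) ≈ 83.4 m.

p ≈ 83.4 m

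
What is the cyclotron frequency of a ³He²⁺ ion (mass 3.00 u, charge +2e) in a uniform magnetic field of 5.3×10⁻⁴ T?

f = |q|B/(2πm).
f = (3.204×10⁻¹⁹)(5.3×10⁻⁴)/(2π·4.983×10⁻²⁷) ≈ 5400 Hz.

f ≈ 5400 Hz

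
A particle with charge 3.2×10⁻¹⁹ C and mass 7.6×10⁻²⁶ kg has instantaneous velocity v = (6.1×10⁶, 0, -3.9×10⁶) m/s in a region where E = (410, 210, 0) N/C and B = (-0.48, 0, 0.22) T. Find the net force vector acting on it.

v×B = (0, 5.30×10⁵, 0) N/C.
E + v×B = (410, 5.30×10⁵, 0) N/C.
F = q(E + v×B) = (3.2×10⁻¹⁹ C)·(410, 5.30×10⁵, 0) = (1.31×10⁻¹⁶, 1.70×10⁻¹³, 0) N.

F ≈ (1.31×10⁻¹⁶, 1.70×10⁻¹³, 0) N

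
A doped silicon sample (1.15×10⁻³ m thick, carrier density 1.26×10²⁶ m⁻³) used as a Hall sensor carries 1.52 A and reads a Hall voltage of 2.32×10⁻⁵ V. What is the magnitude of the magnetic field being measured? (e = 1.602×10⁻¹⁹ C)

From V_H = IB/(n e t), B = V_H n e t / I.
B = (2.32×10⁻⁵)(1.26×10²⁶)(1.602×10⁻¹⁹)(1.15×10⁻³)/1.52 ≈ 0.354 T.

B ≈ 0.354 T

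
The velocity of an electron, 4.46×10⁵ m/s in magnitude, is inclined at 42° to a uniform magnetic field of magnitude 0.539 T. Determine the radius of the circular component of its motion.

r ≈ 3.15×10⁻⁶ m

v⊥ = v sinθ = 4.46×10⁵·sin42° ≈ 2.984×10⁵ m/s.
r = m v⊥/(|q|B) = (9.109×10⁻³¹)(2.984×10⁵)/((1.602×10⁻¹⁹)(0.539)) ≈ 3.15×10⁻⁶ m.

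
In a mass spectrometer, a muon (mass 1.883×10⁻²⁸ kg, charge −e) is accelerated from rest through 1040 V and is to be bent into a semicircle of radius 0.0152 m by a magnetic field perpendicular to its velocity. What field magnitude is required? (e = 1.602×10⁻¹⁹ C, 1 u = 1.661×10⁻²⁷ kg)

v = √(2|q|V/m) = √(2·1.602×10⁻¹⁹·1040/1.883×10⁻²⁸) ≈ 1.330×10⁶ m/s.
B = mv/(|q|r) = (1.883×10⁻²⁸)(1.330×10⁶)/((1.602×10⁻¹⁹)(0.0152)) ≈ 0.103 T.

B ≈ 0.103 T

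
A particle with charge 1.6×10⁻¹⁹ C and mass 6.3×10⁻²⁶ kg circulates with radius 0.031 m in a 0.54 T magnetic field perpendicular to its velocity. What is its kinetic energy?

KE ≈ 5.7×10⁻¹⁷ J

v = |q|Br/m, then KE = ½mv² = (qBr)²/(2m).
v = (1.6×10⁻¹⁹)(0.54)(0.031)/6.3×10⁻²⁶ ≈ 4.251×10⁴ m/s.
KE = ½(6.3×10⁻²⁶)(4.251×10⁴)² ≈ 5.7×10⁻¹⁷ J.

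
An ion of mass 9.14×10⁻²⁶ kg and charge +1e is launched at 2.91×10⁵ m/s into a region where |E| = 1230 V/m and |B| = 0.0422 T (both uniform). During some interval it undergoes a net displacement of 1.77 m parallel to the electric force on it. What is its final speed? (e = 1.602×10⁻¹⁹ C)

B does no work; ΔKE = |q|E d.
½mv_f² = ½mv₀² + |q|Ed = ½(9.14×10⁻²⁶)(2.91×10⁵)² + (1.602×10⁻¹⁹)(1230)(1.77) ≈ 3.870×10⁻¹⁵ J + 3.488×10⁻¹⁶ J ≈ 4.219×10⁻¹⁵ J.
v_f = √(2·4.219×10⁻¹⁵/9.14×10⁻²⁶) ≈ 3.04×10⁵ m/s.

v_f ≈ 3.04×10⁵ m/s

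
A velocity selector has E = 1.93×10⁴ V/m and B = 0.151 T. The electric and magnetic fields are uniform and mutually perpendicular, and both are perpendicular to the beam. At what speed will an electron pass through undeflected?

v = 1.28×10⁵ m/s

For undeflected motion the electric and magnetic forces balance: qE = qvB.
v = E/B = 1.93×10⁴/0.151 = 1.28×10⁵ m/s.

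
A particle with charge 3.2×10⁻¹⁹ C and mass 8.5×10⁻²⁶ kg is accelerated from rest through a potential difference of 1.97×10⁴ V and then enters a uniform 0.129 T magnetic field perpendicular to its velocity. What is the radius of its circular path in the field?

r ≈ 0.793 m

Acceleration: |q|V = ½mv² ⇒ v = √(2|q|V/m) = √(2·3.2×10⁻¹⁹·1.97×10⁴/8.5×10⁻²⁶) ≈ 3.851×10⁵ m/s.
In the field: r = mv/(|q|B) = (8.5×10⁻²⁶)(3.851×10⁵)/((3.2×10⁻¹⁹)(0.129)) ≈ 0.793 m.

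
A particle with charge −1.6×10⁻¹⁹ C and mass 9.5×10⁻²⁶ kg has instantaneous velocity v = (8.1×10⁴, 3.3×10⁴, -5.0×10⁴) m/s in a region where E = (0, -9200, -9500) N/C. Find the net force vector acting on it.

Only an electric field acts, so F = qE = (−1.6×10⁻¹⁹ C)·(0, -9200, -9500) = (0, 1.47×10⁻¹⁵, 1.52×10⁻¹⁵) N.

F ≈ (0, 1.47×10⁻¹⁵, 1.52×10⁻¹⁵) N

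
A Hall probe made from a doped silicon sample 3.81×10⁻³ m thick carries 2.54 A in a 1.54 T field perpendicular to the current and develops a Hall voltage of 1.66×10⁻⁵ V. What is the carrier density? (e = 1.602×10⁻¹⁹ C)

n ≈ 3.86×10²⁶ m⁻³

From V_H = IB/(n e t), n = IB/(V_H e t).
n = (2.54)(1.54)/((1.66×10⁻⁵)(1.602×10⁻¹⁹)(3.81×10⁻³)) ≈ 3.86×10²⁶ m⁻³.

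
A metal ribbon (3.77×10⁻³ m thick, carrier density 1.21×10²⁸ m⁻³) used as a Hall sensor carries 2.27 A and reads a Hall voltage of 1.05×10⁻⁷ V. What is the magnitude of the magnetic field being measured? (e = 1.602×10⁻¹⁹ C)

B ≈ 0.338 T

From V_H = IB/(n e t), B = V_H n e t / I.
B = (1.05×10⁻⁷)(1.21×10²⁸)(1.602×10⁻¹⁹)(3.77×10⁻³)/2.27 ≈ 0.338 T.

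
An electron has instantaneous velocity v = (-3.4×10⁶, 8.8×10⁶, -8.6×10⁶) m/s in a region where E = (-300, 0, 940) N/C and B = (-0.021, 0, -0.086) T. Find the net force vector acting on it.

v×B = (-7.57×10⁵, -1.12×10⁵, 1.85×10⁵) N/C.
E + v×B = (-7.57×10⁵, -1.12×10⁵, 1.86×10⁵) N/C.
F = q(E + v×B) = (−1.602×10⁻¹⁹ C)·(-7.57×10⁵, -1.12×10⁵, 1.86×10⁵) = (1.21×10⁻¹³, 1.79×10⁻¹⁴, -2.98×10⁻¹⁴) N.

F ≈ (1.21×10⁻¹³, 1.79×10⁻¹⁴, -2.98×10⁻¹⁴) N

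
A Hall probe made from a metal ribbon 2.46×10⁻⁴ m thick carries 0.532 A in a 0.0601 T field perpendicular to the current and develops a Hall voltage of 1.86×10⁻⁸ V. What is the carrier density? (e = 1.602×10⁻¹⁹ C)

From V_H = IB/(n e t), n = IB/(V_H e t).
n = (0.532)(0.0601)/((1.86×10⁻⁸)(1.602×10⁻¹⁹)(2.46×10⁻⁴)) ≈ 4.36×10²⁸ m⁻³.

n ≈ 4.36×10²⁸ m⁻³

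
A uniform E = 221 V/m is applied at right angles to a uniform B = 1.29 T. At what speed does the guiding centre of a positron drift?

v_d ≈ 171 m/s

The E×B drift speed is v_d = E/B.
v_d = 221/1.29 = 171 m/s.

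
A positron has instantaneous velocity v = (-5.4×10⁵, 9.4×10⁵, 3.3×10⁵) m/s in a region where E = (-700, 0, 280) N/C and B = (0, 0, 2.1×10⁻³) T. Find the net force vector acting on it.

F ≈ (2.04×10⁻¹⁶, 1.82×10⁻¹⁶, 4.49×10⁻¹⁷) N

v×B = (1970, 1130, 0) N/C.
E + v×B = (1270, 1130, 280) N/C.
F = q(E + v×B) = (1.602×10⁻¹⁹ C)·(1270, 1130, 280) = (2.04×10⁻¹⁶, 1.82×10⁻¹⁶, 4.49×10⁻¹⁷) N.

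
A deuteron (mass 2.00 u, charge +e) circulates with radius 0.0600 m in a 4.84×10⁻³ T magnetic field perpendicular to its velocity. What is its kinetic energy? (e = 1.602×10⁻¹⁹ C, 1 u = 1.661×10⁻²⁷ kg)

KE ≈ 2.03 eV

v = |q|Br/m, then KE = ½mv² = (qBr)²/(2m).
v = (1.602×10⁻¹⁹)(4.84×10⁻³)(0.0600)/3.322×10⁻²⁷ ≈ 1.400×10⁴ m/s.
KE = ½(3.322×10⁻²⁷)(1.400×10⁴)² ≈ 3.26×10⁻¹⁹ J = 2.03 eV.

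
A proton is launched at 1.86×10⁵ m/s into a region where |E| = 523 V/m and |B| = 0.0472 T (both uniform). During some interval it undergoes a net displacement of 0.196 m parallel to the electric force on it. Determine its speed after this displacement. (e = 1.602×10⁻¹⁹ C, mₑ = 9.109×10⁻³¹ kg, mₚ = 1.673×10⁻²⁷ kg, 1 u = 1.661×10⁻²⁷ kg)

B does no work; ΔKE = |q|E d.
½mv_f² = ½mv₀² + |q|Ed = ½(1.673×10⁻²⁷)(1.86×10⁵)² + (1.602×10⁻¹⁹)(523)(0.196) ≈ 2.894×10⁻¹⁷ J + 1.642×10⁻¹⁷ J ≈ 4.536×10⁻¹⁷ J.
v_f = √(2·4.536×10⁻¹⁷/1.673×10⁻²⁷) ≈ 2.33×10⁵ m/s.

v_f ≈ 2.33×10⁵ m/s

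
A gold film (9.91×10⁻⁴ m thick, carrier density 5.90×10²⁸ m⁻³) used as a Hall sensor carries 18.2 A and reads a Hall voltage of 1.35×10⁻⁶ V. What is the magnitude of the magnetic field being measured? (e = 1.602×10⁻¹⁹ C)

B ≈ 0.695 T

From V_H = IB/(n e t), B = V_H n e t / I.
B = (1.35×10⁻⁶)(5.90×10²⁸)(1.602×10⁻¹⁹)(9.91×10⁻⁴)/18.2 ≈ 0.695 T.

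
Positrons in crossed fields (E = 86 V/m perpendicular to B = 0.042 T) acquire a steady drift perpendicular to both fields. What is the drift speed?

v_d ≈ 2000 m/s

In crossed fields the guiding centre drifts at v_d = |E×B|/B² = E/B, independent of charge and mass.
v_d = 86/0.042 = 2000 m/s.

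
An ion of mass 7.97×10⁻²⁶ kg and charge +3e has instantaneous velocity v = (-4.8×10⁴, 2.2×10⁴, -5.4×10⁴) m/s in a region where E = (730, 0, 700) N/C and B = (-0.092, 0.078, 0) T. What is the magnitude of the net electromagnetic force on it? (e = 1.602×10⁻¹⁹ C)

|F| ≈ 3.40×10⁻¹⁵ N

v×B = (4210, 4970, -1720) N/C.
E + v×B = (4940, 4970, -1020) N/C.
F = q(E + v×B) = (4.806×10⁻¹⁹ C)·(4940, 4970, -1020) = (2.38×10⁻¹⁵, 2.39×10⁻¹⁵, -4.90×10⁻¹⁶) N.
|F| = 3.40×10⁻¹⁵ N.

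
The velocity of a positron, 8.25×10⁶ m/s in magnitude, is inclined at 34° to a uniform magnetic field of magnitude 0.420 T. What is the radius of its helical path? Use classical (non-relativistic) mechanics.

r ≈ 6.25×10⁻⁵ m

v⊥ = v sinθ = 8.25×10⁶·sin34° ≈ 4.613×10⁶ m/s.
r = m v⊥/(|q|B) = (9.109×10⁻³¹)(4.613×10⁶)/((1.602×10⁻¹⁹)(0.420)) ≈ 6.25×10⁻⁵ m.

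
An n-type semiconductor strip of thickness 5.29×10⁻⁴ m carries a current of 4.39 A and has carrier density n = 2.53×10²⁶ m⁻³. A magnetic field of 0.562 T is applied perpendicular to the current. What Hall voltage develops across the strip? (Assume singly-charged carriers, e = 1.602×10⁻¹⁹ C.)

V_H ≈ 1.15×10⁻⁴ V

V_H = IB/(n e t).
V_H = (4.39)(0.562)/((2.53×10²⁶)(1.602×10⁻¹⁹)(5.29×10⁻⁴)) ≈ 1.15×10⁻⁴ V.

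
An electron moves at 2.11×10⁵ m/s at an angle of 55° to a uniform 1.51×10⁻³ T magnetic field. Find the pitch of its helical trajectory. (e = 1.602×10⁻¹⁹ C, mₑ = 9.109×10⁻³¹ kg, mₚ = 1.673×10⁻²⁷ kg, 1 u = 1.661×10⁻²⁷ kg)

p ≈ 2.86×10⁻³ m

v∥ = v cosθ = 2.11×10⁵·cos55° ≈ 1.210×10⁵ m/s.
T = 2πm/(|q|B) = 2π(9.109×10⁻³¹)/((1.602×10⁻¹⁹)(1.51×10⁻³)) ≈ 2.366×10⁻⁸ s.
pitch = v∥ T = (1.210×10⁵)(2.366×10⁻⁸) ≈ 2.86×10⁻³ m.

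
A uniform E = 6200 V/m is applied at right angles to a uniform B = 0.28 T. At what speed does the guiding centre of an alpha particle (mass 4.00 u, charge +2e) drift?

v_d ≈ 2.2×10⁴ m/s

The steady drift has the magnetic force balancing the electric force, so v_d = E/B.
v_d = 6200/0.28 = 2.2×10⁴ m/s.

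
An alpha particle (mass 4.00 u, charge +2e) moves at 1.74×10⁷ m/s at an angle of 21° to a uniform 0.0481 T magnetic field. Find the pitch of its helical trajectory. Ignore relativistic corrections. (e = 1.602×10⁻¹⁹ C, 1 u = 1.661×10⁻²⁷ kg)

p ≈ 44.0 m

v∥ = v cosθ = 1.74×10⁷·cos21° ≈ 1.624×10⁷ m/s.
T = 2πm/(|q|B) = 2π(6.644×10⁻²⁷)/((3.204×10⁻¹⁹)(0.0481)) ≈ 2.709×10⁻⁶ s.
pitch = v∥ T = (1.624×10⁷)(2.709×10⁻⁶) ≈ 44.0 m.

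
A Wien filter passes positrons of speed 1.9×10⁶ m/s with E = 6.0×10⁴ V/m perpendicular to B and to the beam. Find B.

Balance of forces in the selector: qE = qvB ⇒ B = E/v.
B = 6.0×10⁴/1.9×10⁶ = 0.032 T.

B = 0.032 T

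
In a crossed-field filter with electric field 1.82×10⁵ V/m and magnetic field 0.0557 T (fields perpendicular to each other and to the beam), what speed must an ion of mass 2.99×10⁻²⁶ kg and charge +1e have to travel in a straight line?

Straight-line motion ⇒ electric and magnetic forces cancel, so E = vB.
v = E/B = 1.82×10⁵/0.0557 = 3.27×10⁶ m/s.

v = 3.27×10⁶ m/s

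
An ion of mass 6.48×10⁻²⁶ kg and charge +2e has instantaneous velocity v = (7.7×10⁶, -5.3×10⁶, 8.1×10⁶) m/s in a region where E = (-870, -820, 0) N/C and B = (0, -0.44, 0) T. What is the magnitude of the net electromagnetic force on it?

v×B = (3.56×10⁶, 0, -3.39×10⁶) N/C.
E + v×B = (3.56×10⁶, -820, -3.39×10⁶) N/C.
F = q(E + v×B) = (3.204×10⁻¹⁹ C)·(3.56×10⁶, -820, -3.39×10⁶) = (1.14×10⁻¹², -2.63×10⁻¹⁶, -1.09×10⁻¹²) N.
|F| = 1.58×10⁻¹² N.

|F| ≈ 1.58×10⁻¹² N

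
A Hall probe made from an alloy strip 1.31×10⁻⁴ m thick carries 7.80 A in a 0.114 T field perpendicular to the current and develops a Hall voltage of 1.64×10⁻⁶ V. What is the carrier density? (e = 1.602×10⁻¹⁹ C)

From V_H = IB/(n e t), n = IB/(V_H e t).
n = (7.80)(0.114)/((1.64×10⁻⁶)(1.602×10⁻¹⁹)(1.31×10⁻⁴)) ≈ 2.58×10²⁸ m⁻³.

n ≈ 2.58×10²⁸ m⁻³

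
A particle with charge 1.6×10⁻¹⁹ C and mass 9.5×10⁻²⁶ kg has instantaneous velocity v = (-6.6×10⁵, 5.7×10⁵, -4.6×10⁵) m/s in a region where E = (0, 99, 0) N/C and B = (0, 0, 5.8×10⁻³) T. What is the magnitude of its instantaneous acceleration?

v×B = (3310, 3830, 0) N/C.
E + v×B = (3310, 3930, 0) N/C.
F = q(E + v×B) = (1.6×10⁻¹⁹ C)·(3310, 3930, 0) = (5.29×10⁻¹⁶, 6.28×10⁻¹⁶, 0) N.
|a| = |F|/m = 8.213×10⁻¹⁶/9.5×10⁻²⁶ ≈ 8.65×10⁹ m/s².

|a| ≈ 8.65×10⁹ m/s²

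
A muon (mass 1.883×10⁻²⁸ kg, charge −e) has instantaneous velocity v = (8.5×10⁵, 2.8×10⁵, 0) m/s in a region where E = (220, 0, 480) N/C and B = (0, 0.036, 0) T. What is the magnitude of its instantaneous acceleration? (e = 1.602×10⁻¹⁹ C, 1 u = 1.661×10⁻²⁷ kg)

v×B = (0, 0, 3.06×10⁴) N/C.
E + v×B = (220, 0, 3.11×10⁴) N/C.
F = q(E + v×B) = (−1.602×10⁻¹⁹ C)·(220, 0, 3.11×10⁴) = (-3.52×10⁻¹⁷, 0, -4.98×10⁻¹⁵) N.
|a| = |F|/m = 4.979×10⁻¹⁵/1.883×10⁻²⁸ ≈ 2.64×10¹³ m/s².

|a| ≈ 2.64×10¹³ m/s²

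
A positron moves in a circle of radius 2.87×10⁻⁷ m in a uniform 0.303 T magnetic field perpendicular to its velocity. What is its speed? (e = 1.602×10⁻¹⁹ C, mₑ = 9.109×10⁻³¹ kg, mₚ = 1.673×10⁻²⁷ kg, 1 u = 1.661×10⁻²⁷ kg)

v ≈ 1.53×10⁴ m/s

From |q|vB = mv²/r, v = |q|Br/m.
v = (1.602×10⁻¹⁹)(0.303)(2.87×10⁻⁷)/9.109×10⁻³¹ ≈ 1.53×10⁴ m/s.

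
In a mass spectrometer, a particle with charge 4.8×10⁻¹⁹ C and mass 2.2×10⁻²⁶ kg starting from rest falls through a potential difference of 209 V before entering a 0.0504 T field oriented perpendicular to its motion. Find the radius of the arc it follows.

Acceleration: |q|V = ½mv² ⇒ v = √(2|q|V/m) = √(2·4.8×10⁻¹⁹·209/2.2×10⁻²⁶) ≈ 9.550×10⁴ m/s.
In the field: r = mv/(|q|B) = (2.2×10⁻²⁶)(9.550×10⁴)/((4.8×10⁻¹⁹)(0.0504)) ≈ 0.0868 m.

r ≈ 0.0868 m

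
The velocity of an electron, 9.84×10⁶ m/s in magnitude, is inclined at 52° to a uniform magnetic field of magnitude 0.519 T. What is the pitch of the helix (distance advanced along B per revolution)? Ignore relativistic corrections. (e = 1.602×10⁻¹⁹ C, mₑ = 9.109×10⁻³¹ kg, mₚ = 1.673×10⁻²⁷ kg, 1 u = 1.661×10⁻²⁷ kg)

v∥ = v cosθ = 9.84×10⁶·cos52° ≈ 6.058×10⁶ m/s.
T = 2πm/(|q|B) = 2π(9.109×10⁻³¹)/((1.602×10⁻¹⁹)(0.519)) ≈ 6.884×10⁻¹¹ s.
pitch = v∥ T = (6.058×10⁶)(6.884×10⁻¹¹) ≈ 4.17×10⁻⁴ m.

p ≈ 4.17×10⁻⁴ m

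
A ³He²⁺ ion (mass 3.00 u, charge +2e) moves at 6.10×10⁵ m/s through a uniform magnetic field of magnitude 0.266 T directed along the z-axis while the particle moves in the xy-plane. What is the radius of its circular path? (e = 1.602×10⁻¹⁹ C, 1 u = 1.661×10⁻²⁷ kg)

r ≈ 0.0357 m

The magnetic force provides the centripetal force: |q|vB = mv²/r.
r = mv/(|q|B) = (4.983×10⁻²⁷)(6.10×10⁵)/((3.204×10⁻¹⁹)(0.266)) ≈ 0.0357 m.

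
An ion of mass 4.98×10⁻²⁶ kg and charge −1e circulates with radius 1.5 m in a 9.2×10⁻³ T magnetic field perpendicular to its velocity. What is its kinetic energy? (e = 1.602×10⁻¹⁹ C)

KE ≈ 4.9×10⁻¹⁷ J

v = |q|Br/m, then KE = ½mv² = (qBr)²/(2m).
v = (1.602×10⁻¹⁹)(9.2×10⁻³)(1.5)/4.98×10⁻²⁶ ≈ 4.439×10⁴ m/s.
KE = ½(4.98×10⁻²⁶)(4.439×10⁴)² ≈ 4.9×10⁻¹⁷ J.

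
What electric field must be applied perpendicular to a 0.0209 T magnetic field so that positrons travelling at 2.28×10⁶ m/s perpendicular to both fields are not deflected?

E = 4.77×10⁴ V/m

For straight-line motion qE = qvB, so E = vB.
E = 2.28×10⁶ × 0.0209 = 4.77×10⁴ V/m.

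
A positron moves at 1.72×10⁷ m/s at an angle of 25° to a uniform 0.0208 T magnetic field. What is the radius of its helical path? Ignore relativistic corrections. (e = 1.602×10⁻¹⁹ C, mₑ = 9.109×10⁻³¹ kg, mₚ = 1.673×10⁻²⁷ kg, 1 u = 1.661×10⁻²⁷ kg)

v⊥ = v sinθ = 1.72×10⁷·sin25° ≈ 7.269×10⁶ m/s.
r = m v⊥/(|q|B) = (9.109×10⁻³¹)(7.269×10⁶)/((1.602×10⁻¹⁹)(0.0208)) ≈ 1.99×10⁻³ m.

r ≈ 1.99×10⁻³ m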